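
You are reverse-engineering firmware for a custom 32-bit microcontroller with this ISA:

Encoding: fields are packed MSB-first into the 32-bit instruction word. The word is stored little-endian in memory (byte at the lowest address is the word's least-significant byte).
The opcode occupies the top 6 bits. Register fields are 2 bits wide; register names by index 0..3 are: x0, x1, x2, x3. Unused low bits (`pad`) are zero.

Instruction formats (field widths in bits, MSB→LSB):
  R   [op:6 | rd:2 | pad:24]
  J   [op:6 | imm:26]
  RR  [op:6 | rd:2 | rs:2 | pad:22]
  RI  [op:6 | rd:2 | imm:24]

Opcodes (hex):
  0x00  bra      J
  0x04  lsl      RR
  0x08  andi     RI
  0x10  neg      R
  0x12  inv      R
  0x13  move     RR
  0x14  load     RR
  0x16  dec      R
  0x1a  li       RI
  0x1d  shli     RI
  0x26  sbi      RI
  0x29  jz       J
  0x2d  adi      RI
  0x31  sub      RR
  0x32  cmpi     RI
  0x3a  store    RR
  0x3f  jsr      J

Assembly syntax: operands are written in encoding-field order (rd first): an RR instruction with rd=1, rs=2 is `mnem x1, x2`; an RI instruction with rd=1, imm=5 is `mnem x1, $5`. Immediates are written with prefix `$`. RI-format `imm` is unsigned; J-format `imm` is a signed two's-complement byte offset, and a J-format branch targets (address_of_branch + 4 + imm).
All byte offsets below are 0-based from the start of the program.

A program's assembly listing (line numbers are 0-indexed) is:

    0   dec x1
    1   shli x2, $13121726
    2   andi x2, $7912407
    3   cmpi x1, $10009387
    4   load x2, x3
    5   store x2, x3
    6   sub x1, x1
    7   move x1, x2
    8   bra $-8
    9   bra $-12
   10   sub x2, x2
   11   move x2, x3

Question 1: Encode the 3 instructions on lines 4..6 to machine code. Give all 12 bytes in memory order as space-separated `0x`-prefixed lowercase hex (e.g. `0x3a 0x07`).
0x00 0x00 0xc0 0x52 0x00 0x00 0xc0 0xea 0x00 0x00 0x40 0xc5

line 4 (load): pack op=0x14:6|rd=2:2|rs=3:2|pad=0:22 = 0x52c00000; little→ 00 00 c0 52
line 5 (store): pack op=0x3a:6|rd=2:2|rs=3:2|pad=0:22 = 0xeac00000; little→ 00 00 c0 ea
line 6 (sub): pack op=0x31:6|rd=1:2|rs=1:2|pad=0:22 = 0xc5400000; little→ 00 00 40 c5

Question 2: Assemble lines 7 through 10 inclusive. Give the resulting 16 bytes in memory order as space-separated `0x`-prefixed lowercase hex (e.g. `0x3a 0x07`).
0x00 0x00 0x80 0x4d 0xf8 0xff 0xff 0x03 0xf4 0xff 0xff 0x03 0x00 0x00 0x80 0xc6

L7: move op=0x13:6|rd=1:2|rs=2:2|pad=0:22 ⇒ 0x4d800000 ⇒ little 00 00 80 4d
L8: bra op=0x0:6|imm=-8:26 ⇒ 0x03fffff8 ⇒ little f8 ff ff 03
L9: bra op=0x0:6|imm=-12:26 ⇒ 0x03fffff4 ⇒ little f4 ff ff 03
L10: sub op=0x31:6|rd=2:2|rs=2:2|pad=0:22 ⇒ 0xc6800000 ⇒ little 00 00 80 c6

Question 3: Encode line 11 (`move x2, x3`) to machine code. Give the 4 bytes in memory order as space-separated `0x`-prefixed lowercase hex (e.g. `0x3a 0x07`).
line 11 (move): pack op=0x13:6|rd=2:2|rs=3:2|pad=0:22 = 0x4ec00000; little→ 00 00 c0 4e

0x00 0x00 0xc0 0x4e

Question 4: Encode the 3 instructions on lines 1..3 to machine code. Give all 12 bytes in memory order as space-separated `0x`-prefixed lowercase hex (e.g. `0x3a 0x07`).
1. shli fields op=0x1d:6|rd=2:2|imm=13121726:24 → word 76c838beh → be 38 c8 76
2. andi fields op=0x8:6|rd=2:2|imm=7912407:24 → word 2278bbd7h → d7 bb 78 22
3. cmpi fields op=0x32:6|rd=1:2|imm=10009387:24 → word c998bb2bh → 2b bb 98 c9

0xbe 0x38 0xc8 0x76 0xd7 0xbb 0x78 0x22 0x2b 0xbb 0x98 0xc9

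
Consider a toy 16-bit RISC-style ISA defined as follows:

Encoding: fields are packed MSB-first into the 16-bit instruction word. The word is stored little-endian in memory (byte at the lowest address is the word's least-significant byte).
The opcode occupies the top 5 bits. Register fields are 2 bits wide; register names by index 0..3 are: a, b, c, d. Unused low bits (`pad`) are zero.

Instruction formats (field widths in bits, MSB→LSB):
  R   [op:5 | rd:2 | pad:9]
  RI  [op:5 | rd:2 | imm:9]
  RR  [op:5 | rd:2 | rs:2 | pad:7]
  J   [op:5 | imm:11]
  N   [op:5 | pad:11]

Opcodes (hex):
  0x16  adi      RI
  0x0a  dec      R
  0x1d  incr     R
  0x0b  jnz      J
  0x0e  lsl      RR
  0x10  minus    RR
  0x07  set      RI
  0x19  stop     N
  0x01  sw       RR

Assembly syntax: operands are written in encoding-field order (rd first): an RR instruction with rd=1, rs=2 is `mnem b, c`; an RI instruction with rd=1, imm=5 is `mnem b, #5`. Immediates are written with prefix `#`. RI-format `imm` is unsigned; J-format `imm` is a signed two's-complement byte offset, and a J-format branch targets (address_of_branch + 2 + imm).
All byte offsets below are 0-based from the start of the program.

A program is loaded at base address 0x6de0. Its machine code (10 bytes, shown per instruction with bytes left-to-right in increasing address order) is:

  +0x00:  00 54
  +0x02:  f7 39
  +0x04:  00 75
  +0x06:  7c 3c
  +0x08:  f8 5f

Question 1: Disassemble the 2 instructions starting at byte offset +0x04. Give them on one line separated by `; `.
lsl c, c; set c, #124

@+04  little-endian(00 75) = 0x7500
  op=0x7500>>11=0xe ⇒ lsl (RR)
  [10:9] rd=2 = c
  [8:7] rs=2 = c
@+06  little-endian(7c 3c) = 0x3c7c
  op=0x3c7c>>11=0x7 ⇒ set (RI)
  [10:9] rd=2 = c
  [8:0] imm=124 = #124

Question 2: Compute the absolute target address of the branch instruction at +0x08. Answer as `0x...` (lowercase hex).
0x6de2

off 0x08: read f8 5f as little → 0x5ff8
  top 5b → 0xb → jnz [J]
  [10:0] imm=2040 (s11→-8) = #-8
  target = base 0x6de0 + off 0x08 + 2 + imm -8 = 0x6de2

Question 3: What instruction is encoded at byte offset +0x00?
+0x00: 00 54 ⇒ word 0x5400 (little)
  opcode bits[15:11]=0xa: dec/R
  [10:9] rd=2 = c

dec c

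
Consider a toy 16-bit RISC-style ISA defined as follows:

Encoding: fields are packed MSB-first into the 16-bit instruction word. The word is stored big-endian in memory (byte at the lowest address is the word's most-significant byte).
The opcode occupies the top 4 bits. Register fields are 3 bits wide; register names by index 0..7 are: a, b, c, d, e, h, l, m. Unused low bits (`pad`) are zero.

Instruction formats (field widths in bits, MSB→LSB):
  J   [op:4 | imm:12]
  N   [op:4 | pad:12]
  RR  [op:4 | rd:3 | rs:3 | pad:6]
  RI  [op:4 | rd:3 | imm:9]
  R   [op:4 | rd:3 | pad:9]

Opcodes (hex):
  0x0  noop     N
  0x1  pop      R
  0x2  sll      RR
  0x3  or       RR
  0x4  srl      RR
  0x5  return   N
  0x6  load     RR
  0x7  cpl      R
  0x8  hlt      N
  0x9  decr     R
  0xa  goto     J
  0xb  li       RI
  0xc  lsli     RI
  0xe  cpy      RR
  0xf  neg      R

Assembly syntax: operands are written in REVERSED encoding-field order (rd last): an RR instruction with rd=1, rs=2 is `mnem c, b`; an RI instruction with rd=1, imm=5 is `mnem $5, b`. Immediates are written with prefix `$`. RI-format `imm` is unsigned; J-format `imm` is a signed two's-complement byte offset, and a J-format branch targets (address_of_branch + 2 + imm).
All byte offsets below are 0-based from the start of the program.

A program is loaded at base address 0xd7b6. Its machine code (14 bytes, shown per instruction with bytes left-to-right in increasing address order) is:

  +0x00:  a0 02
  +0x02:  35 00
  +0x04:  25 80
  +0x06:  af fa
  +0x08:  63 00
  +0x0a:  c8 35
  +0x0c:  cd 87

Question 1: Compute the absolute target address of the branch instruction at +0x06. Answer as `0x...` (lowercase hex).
off 0x06: read af fa as big → 0xaffa
  op=0xaffa>>12=0xa ⇒ goto (J)
  imm: (w>>0)&0xfff=0xffa (s12→-6) → $-6
  target = base 0xd7b6 + off 0x06 + 2 + imm -6 = 0xd7b8

0xd7b8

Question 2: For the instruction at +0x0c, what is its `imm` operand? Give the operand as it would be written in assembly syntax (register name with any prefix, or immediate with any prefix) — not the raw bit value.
+0x0c: cd 87 ⇒ word 0xcd87 (big)
  top 4b → 0xc → lsli [RI]
  rd: (w>>9)&0x7=0x6 → l
  imm: (w>>0)&0x1ff=0x187 → $391

$391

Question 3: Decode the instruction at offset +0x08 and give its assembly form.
off 0x08: read 63 00 as big → 0x6300
  opcode bits[15:12]=0x6: load/RR
  [11:9] rd=1 = b
  [8:6] rs=4 = e

load e, b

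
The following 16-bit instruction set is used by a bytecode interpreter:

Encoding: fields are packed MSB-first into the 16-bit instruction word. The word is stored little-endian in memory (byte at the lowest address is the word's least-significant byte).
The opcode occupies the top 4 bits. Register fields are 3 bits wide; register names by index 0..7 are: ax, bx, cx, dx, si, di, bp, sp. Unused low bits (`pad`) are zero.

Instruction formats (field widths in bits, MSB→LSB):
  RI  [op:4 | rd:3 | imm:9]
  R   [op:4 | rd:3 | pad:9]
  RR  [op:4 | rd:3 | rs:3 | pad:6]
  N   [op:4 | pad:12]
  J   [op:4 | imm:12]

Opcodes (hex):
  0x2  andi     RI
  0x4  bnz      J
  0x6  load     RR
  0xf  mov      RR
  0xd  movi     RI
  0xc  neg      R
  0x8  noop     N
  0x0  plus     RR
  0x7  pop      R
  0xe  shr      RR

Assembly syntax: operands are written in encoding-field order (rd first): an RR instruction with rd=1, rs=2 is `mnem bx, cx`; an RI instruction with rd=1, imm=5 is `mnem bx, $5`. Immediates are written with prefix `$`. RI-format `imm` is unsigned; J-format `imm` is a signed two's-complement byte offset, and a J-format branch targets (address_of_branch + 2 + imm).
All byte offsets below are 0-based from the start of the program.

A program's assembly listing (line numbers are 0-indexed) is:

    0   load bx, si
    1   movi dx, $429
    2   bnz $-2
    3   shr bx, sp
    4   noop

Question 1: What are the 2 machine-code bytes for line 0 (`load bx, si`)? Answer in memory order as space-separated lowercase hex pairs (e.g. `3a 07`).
00 63

L0: load op=0x6:4|rd=1:3|rs=4:3|pad=0:6 ⇒ 0x6300 ⇒ little 00 63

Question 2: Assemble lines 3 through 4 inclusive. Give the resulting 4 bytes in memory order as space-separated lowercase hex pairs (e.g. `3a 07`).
3. shr fields op=0xe:4|rd=1:3|rs=7:3|pad=0:6 → word e3c0h → c0 e3
4. noop fields op=0x8:4|pad=0:12 → word 8000h → 00 80

c0 e3 00 80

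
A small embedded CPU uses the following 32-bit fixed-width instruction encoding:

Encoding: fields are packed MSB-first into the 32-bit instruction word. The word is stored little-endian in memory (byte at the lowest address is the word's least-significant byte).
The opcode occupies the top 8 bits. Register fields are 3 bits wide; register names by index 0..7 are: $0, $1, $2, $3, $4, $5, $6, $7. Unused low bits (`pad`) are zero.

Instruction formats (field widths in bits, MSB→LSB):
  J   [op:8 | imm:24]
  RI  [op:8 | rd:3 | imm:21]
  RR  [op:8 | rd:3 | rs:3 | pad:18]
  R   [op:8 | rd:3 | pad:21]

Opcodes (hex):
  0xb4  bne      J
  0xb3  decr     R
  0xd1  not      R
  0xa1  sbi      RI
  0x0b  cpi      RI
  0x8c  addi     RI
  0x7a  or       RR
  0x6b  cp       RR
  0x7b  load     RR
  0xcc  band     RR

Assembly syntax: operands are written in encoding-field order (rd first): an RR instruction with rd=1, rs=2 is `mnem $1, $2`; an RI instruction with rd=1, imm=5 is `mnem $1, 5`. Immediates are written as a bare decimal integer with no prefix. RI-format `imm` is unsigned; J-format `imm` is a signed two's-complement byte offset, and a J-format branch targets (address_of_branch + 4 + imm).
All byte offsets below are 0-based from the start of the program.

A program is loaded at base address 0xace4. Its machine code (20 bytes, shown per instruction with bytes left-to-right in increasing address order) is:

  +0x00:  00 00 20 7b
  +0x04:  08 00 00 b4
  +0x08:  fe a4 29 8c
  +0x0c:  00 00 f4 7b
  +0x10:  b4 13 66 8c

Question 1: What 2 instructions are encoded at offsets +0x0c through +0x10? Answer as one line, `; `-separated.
[0c] 00 00 f4 7b → 0x7bf40000
  op=0x7bf40000>>24=0x7b ⇒ load (RR)
  [23:21] rd=7 = $7
  [20:18] rs=5 = $5
[10] b4 13 66 8c → 0x8c6613b4
  op=0x8c6613b4>>24=0x8c ⇒ addi (RI)
  [23:21] rd=3 = $3
  [20:0] imm=398260 = 398260

load $7, $5; addi $3, 398260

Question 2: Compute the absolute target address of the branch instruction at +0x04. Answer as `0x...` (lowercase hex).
[04] 08 00 00 b4 → 0xb4000008
  op=0xb4000008>>24=0xb4 ⇒ bne (J)
  [23:0] imm=8 = 8
  target = base 0xace4 + off 0x04 + 4 + imm 8 = 0xacf4

0xacf4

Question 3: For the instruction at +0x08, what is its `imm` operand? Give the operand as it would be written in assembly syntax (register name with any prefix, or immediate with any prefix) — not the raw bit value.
632062

[08] fe a4 29 8c → 0x8c29a4fe
  opcode bits[31:24]=0x8c: addi/RI
  rd@[23:21]=0x1 ⇒ $1
  imm@[20:0]=0x9a4fe ⇒ 632062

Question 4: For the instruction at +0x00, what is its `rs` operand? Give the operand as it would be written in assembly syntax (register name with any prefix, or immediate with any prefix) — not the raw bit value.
@+00  little-endian(00 00 20 7b) = 0x7b200000
  op=0x7b200000>>24=0x7b ⇒ load (RR)
  rd@[23:21]=0x1 ⇒ $1
  rs@[20:18]=0x0 ⇒ $0

$0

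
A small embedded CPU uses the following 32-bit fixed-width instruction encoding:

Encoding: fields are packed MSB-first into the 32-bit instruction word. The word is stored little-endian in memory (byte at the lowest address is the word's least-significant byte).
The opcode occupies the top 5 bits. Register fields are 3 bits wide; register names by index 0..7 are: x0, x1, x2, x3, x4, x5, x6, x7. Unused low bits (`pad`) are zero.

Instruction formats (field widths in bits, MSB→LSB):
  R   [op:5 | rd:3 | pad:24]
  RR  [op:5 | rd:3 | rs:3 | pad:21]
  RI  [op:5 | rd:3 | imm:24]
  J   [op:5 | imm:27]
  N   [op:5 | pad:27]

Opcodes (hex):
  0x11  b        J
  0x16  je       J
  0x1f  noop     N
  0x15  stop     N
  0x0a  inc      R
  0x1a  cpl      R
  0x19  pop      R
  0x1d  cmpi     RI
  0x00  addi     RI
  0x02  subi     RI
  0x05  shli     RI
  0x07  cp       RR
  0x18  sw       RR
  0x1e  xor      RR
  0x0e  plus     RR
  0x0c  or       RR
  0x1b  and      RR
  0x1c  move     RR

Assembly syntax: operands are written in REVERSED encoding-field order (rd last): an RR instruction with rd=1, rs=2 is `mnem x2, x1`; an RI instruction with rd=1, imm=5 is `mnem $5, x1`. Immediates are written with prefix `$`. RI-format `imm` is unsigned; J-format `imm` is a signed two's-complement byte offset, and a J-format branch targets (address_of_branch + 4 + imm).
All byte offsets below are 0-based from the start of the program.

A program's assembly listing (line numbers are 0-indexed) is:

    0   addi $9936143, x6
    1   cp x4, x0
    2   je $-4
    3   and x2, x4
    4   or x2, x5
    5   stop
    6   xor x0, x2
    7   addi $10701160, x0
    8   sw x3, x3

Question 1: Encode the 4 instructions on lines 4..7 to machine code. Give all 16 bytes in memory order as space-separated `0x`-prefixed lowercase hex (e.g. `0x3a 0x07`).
4. or fields op=0xc:5|rd=5:3|rs=2:3|pad=0:21 → word 65400000h → 00 00 40 65
5. stop fields op=0x15:5|pad=0:27 → word a8000000h → 00 00 00 a8
6. xor fields op=0x1e:5|rd=2:3|rs=0:3|pad=0:21 → word f2000000h → 00 00 00 f2
7. addi fields op=0x0:5|rd=0:3|imm=10701160:24 → word 00a34968h → 68 49 a3 00

0x00 0x00 0x40 0x65 0x00 0x00 0x00 0xa8 0x00 0x00 0x00 0xf2 0x68 0x49 0xa3 0x00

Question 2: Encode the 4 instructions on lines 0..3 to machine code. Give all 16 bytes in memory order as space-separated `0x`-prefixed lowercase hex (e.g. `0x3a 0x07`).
line 0 (addi): pack op=0x0:5|rd=6:3|imm=9936143:24 = 0x06979d0f; little→ 0f 9d 97 06
line 1 (cp): pack op=0x7:5|rd=0:3|rs=4:3|pad=0:21 = 0x38800000; little→ 00 00 80 38
line 2 (je): pack op=0x16:5|imm=-4:27 = 0xb7fffffc; little→ fc ff ff b7
line 3 (and): pack op=0x1b:5|rd=4:3|rs=2:3|pad=0:21 = 0xdc400000; little→ 00 00 40 dc

0x0f 0x9d 0x97 0x06 0x00 0x00 0x80 0x38 0xfc 0xff 0xff 0xb7 0x00 0x00 0x40 0xdc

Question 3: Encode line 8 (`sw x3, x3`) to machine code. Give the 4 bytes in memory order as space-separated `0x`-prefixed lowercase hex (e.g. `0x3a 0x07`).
0x00 0x00 0x60 0xc3

8. sw fields op=0x18:5|rd=3:3|rs=3:3|pad=0:21 → word c3600000h → 00 00 60 c3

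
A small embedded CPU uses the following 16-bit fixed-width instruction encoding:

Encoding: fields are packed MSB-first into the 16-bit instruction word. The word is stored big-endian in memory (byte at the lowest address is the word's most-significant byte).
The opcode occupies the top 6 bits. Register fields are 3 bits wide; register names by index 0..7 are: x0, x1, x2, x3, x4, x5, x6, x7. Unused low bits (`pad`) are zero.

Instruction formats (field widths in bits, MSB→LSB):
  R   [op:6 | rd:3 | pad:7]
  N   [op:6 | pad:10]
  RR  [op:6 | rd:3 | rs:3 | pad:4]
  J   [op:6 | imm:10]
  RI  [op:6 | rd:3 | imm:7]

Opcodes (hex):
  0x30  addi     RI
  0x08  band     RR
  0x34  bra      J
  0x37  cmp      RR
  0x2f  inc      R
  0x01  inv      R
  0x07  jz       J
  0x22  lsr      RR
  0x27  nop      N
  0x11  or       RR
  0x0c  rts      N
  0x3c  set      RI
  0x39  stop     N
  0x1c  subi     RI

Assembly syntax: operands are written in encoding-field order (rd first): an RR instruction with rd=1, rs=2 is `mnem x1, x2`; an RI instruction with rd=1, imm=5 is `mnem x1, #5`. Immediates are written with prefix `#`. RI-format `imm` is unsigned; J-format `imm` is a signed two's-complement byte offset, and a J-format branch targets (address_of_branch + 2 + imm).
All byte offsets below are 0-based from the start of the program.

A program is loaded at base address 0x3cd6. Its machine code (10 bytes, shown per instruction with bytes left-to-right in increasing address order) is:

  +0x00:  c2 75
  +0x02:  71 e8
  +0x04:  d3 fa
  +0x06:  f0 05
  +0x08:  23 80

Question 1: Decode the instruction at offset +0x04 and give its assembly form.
bra #-6

@+04  big-endian(d3 fa) = 0xd3fa
  opcode bits[15:10]=0x34: bra/J
  imm@[9:0]=0x3fa (s10→-6) ⇒ #-6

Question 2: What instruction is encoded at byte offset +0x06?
@+06  big-endian(f0 05) = 0xf005
  opcode bits[15:10]=0x3c: set/RI
  rd: (w>>7)&0x7=0x0 → x0
  imm: (w>>0)&0x7f=0x5 → #5

set x0, #5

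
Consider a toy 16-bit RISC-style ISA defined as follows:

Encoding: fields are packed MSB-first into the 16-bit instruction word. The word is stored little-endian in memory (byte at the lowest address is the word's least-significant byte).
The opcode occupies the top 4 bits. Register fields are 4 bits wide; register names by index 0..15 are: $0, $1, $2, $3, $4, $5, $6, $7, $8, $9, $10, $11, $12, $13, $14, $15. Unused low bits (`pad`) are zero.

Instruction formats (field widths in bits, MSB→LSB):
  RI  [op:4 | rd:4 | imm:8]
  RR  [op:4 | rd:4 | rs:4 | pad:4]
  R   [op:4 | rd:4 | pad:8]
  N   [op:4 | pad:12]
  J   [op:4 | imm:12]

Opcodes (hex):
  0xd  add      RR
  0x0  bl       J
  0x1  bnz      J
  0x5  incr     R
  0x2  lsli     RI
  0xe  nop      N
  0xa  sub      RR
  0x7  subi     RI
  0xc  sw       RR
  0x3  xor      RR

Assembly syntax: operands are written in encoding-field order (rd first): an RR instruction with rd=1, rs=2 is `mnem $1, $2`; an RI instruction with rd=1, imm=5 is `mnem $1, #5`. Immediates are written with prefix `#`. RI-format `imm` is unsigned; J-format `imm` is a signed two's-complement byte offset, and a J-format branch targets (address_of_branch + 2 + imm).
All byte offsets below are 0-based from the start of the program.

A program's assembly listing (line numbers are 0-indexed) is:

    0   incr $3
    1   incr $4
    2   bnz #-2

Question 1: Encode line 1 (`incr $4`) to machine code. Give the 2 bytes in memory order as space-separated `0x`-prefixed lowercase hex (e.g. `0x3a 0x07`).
0x00 0x54

line 1 (incr): pack op=0x5:4|rd=4:4|pad=0:8 = 0x5400; little→ 00 54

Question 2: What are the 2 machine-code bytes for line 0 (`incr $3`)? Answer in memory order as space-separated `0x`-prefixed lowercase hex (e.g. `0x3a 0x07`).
L0: incr op=0x5:4|rd=3:4|pad=0:8 ⇒ 0x5300 ⇒ little 00 53

0x00 0x53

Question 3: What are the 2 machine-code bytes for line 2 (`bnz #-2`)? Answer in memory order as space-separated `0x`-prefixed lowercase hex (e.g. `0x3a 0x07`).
2. bnz fields op=0x1:4|imm=-2:12 → word 1ffeh → fe 1f

0xfe 0x1f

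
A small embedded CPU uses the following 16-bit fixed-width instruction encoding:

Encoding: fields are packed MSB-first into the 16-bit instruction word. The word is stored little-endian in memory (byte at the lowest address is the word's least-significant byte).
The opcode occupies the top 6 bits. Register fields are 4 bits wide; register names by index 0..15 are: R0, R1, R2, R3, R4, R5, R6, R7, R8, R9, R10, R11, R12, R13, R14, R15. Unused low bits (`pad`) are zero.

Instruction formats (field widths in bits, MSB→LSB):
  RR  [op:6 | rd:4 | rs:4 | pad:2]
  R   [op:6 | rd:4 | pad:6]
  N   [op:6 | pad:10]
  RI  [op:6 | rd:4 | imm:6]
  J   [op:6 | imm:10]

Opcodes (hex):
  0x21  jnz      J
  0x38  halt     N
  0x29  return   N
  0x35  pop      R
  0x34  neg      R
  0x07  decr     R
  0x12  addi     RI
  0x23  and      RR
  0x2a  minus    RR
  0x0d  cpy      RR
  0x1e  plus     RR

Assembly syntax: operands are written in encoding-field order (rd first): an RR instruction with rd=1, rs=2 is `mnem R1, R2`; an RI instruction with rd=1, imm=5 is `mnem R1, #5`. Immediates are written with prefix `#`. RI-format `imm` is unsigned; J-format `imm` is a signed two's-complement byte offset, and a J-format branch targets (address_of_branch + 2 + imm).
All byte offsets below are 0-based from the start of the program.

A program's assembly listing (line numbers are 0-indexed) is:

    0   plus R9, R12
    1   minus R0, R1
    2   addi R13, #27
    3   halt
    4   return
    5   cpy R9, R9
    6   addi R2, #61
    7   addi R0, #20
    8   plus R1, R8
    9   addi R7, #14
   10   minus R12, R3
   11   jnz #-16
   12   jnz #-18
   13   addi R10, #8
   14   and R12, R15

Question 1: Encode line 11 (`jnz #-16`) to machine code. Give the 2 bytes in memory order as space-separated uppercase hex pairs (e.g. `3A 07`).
F0 87

11. jnz fields op=0x21:6|imm=-16:10 → word 87f0h → f0 87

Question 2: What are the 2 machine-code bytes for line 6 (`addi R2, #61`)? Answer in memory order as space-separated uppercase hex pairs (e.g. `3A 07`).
BD 48

line 6 (addi): pack op=0x12:6|rd=2:4|imm=61:6 = 0x48bd; little→ bd 48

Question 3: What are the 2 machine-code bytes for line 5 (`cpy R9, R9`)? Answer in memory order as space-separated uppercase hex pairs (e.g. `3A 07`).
5. cpy fields op=0xd:6|rd=9:4|rs=9:4|pad=0:2 → word 3664h → 64 36

64 36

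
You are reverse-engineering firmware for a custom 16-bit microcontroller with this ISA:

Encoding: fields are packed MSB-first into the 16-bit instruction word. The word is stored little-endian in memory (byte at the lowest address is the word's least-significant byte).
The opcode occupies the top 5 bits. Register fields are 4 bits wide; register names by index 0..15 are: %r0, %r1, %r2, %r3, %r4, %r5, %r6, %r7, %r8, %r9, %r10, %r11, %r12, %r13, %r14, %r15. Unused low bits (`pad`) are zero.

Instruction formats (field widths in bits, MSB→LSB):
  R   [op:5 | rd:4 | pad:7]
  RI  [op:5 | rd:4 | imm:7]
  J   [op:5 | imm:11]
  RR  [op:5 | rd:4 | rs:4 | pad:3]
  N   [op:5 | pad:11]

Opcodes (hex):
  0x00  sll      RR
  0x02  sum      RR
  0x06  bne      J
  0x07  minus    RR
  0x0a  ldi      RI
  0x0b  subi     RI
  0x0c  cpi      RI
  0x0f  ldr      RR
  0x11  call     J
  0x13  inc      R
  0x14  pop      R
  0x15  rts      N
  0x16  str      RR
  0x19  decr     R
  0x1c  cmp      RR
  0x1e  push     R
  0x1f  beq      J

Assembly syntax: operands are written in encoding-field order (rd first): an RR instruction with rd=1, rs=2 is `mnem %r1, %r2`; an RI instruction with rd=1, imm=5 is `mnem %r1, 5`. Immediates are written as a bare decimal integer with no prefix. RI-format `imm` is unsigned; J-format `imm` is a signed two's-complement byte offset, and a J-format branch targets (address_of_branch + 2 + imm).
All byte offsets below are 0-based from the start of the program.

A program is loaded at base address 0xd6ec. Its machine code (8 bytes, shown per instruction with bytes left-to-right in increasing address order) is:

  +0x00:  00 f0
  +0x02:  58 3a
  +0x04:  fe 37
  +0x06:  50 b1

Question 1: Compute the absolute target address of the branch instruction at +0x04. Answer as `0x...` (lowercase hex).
0xd6f0

[04] fe 37 → 0x37fe
  op=0x37fe>>11=0x6 ⇒ bne (J)
  [10:0] imm=2046 (s11→-2) = -2
  target = base 0xd6ec + off 0x04 + 2 + imm -2 = 0xd6f0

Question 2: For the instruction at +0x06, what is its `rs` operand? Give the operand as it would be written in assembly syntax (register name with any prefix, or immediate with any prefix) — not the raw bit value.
@+06  little-endian(50 b1) = 0xb150
  op=0xb150>>11=0x16 ⇒ str (RR)
  rd@[10:7]=0x2 ⇒ %r2
  rs@[6:3]=0xa ⇒ %r10

%r10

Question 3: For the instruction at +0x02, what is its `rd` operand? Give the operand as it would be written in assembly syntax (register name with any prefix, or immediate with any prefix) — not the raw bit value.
off 0x02: read 58 3a as little → 0x3a58
  op=0x3a58>>11=0x7 ⇒ minus (RR)
  rd: (w>>7)&0xf=0x4 → %r4
  rs: (w>>3)&0xf=0xb → %r11

%r4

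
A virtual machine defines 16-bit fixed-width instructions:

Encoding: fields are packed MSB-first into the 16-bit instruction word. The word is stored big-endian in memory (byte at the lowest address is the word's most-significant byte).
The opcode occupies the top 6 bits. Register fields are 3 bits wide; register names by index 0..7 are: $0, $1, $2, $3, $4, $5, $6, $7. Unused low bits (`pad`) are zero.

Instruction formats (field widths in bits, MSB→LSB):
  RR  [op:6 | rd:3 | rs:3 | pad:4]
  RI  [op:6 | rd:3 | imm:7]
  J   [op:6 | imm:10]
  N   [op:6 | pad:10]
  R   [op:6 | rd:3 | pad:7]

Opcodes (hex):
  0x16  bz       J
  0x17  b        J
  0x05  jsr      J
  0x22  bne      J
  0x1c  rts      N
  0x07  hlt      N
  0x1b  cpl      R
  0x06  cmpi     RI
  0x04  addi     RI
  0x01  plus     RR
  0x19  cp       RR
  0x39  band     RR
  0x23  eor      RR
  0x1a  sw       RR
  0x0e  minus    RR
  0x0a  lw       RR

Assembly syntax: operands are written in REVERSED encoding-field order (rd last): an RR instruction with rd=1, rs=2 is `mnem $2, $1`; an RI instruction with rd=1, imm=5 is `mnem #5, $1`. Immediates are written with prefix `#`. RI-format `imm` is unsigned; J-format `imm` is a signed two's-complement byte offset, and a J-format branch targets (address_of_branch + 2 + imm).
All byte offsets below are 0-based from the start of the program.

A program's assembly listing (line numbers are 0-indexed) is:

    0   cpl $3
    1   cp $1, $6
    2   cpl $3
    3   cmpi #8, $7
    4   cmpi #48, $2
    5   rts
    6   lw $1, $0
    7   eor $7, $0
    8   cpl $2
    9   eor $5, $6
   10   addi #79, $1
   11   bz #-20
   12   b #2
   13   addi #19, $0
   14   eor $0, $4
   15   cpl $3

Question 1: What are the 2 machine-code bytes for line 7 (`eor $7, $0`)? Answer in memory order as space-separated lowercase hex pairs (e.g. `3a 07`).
line 7 (eor): pack op=0x23:6|rd=0:3|rs=7:3|pad=0:4 = 0x8c70; big→ 8c 70

8c 70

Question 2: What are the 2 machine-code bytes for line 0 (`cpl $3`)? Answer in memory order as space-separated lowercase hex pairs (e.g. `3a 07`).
L0: cpl op=0x1b:6|rd=3:3|pad=0:7 ⇒ 0x6d80 ⇒ big 6d 80

6d 80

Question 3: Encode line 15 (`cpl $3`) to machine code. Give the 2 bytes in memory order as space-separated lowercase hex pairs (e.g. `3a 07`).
6d 80

15. cpl fields op=0x1b:6|rd=3:3|pad=0:7 → word 6d80h → 6d 80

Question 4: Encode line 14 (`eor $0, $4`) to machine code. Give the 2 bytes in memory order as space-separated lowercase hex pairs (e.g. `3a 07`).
8e 00

L14: eor op=0x23:6|rd=4:3|rs=0:3|pad=0:4 ⇒ 0x8e00 ⇒ big 8e 00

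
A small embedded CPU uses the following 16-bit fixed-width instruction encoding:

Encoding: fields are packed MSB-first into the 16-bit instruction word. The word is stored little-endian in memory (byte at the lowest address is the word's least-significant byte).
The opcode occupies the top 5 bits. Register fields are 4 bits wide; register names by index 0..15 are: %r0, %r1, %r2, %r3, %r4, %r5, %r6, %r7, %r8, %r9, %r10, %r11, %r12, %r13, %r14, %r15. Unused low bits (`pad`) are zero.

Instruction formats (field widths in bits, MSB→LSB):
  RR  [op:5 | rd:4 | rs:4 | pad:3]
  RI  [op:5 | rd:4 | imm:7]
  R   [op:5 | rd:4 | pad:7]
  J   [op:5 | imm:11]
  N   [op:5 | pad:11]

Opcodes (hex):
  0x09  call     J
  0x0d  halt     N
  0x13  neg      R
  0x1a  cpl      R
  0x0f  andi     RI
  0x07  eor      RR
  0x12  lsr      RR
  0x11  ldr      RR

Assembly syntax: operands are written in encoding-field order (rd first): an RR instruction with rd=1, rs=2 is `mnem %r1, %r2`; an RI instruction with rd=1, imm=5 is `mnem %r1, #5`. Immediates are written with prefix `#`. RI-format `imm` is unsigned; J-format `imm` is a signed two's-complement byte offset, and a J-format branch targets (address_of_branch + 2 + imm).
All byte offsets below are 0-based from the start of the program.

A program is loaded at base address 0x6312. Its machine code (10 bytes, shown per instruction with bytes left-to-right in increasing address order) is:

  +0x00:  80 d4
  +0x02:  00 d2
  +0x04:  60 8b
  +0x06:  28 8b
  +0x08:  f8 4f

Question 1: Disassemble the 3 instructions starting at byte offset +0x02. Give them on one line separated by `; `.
@+02  little-endian(00 d2) = 0xd200
  top 5b → 0x1a → cpl [R]
  rd: (w>>7)&0xf=0x4 → %r4
@+04  little-endian(60 8b) = 0x8b60
  top 5b → 0x11 → ldr [RR]
  rd: (w>>7)&0xf=0x6 → %r6
  rs: (w>>3)&0xf=0xc → %r12
@+06  little-endian(28 8b) = 0x8b28
  top 5b → 0x11 → ldr [RR]
  rd: (w>>7)&0xf=0x6 → %r6
  rs: (w>>3)&0xf=0x5 → %r5

cpl %r4; ldr %r6, %r12; ldr %r6, %r5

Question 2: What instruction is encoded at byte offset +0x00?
cpl %r9

[00] 80 d4 → 0xd480
  top 5b → 0x1a → cpl [R]
  [10:7] rd=9 = %r9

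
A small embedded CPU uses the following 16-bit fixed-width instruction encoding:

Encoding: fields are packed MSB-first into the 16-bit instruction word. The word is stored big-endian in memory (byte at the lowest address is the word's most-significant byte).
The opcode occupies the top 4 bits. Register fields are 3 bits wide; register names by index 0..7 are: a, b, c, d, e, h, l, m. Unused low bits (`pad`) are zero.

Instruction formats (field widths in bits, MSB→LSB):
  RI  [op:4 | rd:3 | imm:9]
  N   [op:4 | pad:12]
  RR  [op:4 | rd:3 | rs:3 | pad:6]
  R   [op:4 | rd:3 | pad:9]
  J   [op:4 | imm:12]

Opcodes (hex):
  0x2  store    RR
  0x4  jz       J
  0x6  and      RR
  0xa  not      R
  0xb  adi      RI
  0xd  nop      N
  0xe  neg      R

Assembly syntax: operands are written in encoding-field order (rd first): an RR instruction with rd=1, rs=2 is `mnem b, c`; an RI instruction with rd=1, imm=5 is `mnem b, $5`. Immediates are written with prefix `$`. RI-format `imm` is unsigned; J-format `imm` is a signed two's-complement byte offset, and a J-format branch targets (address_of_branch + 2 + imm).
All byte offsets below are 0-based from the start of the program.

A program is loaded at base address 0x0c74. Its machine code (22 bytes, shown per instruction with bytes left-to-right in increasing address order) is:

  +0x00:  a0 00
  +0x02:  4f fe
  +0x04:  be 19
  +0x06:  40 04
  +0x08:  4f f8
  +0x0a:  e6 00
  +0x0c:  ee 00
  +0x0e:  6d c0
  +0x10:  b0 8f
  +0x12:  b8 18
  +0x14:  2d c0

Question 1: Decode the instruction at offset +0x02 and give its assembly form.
jz $-2

off 0x02: read 4f fe as big → 0x4ffe
  op=0x4ffe>>12=0x4 ⇒ jz (J)
  [11:0] imm=4094 (s12→-2) = $-2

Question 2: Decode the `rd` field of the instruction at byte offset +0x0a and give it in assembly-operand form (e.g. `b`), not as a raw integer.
[0a] e6 00 → 0xe600
  top 4b → 0xe → neg [R]
  rd: (w>>9)&0x7=0x3 → d

d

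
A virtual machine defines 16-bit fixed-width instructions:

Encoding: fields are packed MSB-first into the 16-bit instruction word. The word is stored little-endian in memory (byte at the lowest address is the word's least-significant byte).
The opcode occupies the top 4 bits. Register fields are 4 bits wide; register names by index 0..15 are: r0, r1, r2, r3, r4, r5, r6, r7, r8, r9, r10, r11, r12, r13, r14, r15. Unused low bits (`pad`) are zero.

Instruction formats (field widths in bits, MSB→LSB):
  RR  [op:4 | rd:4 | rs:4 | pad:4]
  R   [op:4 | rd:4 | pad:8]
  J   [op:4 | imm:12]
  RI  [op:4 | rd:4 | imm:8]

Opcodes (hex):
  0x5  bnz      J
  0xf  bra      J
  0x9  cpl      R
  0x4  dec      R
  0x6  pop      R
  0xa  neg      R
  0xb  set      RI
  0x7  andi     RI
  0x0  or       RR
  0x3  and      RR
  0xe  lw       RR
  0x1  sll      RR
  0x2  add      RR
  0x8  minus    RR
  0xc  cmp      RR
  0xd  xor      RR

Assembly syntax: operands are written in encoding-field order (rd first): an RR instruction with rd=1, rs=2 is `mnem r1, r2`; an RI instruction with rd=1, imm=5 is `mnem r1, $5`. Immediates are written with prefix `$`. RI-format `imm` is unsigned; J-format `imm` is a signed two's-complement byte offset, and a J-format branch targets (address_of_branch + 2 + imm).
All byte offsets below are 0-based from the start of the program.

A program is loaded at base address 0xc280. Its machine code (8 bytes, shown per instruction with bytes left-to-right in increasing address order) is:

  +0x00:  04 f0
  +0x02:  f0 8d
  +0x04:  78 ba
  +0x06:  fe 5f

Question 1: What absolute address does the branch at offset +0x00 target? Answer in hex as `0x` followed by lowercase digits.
0xc286

@+00  little-endian(04 f0) = 0xf004
  op=0xf004>>12=0xf ⇒ bra (J)
  imm@[11:0]=0x4 ⇒ $4
  target = base 0xc280 + off 0x00 + 2 + imm 4 = 0xc286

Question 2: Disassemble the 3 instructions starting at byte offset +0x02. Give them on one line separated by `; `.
+0x02: f0 8d ⇒ word 0x8df0 (little)
  opcode bits[15:12]=0x8: minus/RR
  rd: (w>>8)&0xf=0xd → r13
  rs: (w>>4)&0xf=0xf → r15
+0x04: 78 ba ⇒ word 0xba78 (little)
  opcode bits[15:12]=0xb: set/RI
  rd: (w>>8)&0xf=0xa → r10
  imm: (w>>0)&0xff=0x78 → $120
+0x06: fe 5f ⇒ word 0x5ffe (little)
  opcode bits[15:12]=0x5: bnz/J
  imm: (w>>0)&0xfff=0xffe (s12→-2) → $-2

minus r13, r15; set r10, $120; bnz $-2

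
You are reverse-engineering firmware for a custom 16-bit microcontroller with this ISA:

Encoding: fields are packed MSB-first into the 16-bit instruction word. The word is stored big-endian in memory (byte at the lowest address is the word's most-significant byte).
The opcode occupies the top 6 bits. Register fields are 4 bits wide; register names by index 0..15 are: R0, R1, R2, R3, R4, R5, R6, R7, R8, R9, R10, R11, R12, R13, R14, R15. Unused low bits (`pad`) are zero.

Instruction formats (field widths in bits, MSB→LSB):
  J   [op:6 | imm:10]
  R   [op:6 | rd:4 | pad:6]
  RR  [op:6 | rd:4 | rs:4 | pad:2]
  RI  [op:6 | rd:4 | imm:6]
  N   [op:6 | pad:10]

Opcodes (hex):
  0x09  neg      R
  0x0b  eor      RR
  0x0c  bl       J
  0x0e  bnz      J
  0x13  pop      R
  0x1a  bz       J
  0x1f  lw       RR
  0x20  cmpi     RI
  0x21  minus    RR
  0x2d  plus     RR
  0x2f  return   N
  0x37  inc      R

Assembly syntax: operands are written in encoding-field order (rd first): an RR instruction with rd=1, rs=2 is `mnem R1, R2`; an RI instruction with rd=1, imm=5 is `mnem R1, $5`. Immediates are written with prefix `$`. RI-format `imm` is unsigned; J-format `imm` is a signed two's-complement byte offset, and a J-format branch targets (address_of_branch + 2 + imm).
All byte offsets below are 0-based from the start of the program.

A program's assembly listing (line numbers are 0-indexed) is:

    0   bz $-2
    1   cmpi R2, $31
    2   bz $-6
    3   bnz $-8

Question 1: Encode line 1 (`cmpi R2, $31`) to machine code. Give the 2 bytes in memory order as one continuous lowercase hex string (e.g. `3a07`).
809f

1. cmpi fields op=0x20:6|rd=2:4|imm=31:6 → word 809fh → 80 9f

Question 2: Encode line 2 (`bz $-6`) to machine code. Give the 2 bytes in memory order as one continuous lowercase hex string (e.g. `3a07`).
2. bz fields op=0x1a:6|imm=-6:10 → word 6bfah → 6b fa

6bfa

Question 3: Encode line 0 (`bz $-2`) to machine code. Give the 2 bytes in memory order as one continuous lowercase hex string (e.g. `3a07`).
6bfe

line 0 (bz): pack op=0x1a:6|imm=-2:10 = 0x6bfe; big→ 6b fe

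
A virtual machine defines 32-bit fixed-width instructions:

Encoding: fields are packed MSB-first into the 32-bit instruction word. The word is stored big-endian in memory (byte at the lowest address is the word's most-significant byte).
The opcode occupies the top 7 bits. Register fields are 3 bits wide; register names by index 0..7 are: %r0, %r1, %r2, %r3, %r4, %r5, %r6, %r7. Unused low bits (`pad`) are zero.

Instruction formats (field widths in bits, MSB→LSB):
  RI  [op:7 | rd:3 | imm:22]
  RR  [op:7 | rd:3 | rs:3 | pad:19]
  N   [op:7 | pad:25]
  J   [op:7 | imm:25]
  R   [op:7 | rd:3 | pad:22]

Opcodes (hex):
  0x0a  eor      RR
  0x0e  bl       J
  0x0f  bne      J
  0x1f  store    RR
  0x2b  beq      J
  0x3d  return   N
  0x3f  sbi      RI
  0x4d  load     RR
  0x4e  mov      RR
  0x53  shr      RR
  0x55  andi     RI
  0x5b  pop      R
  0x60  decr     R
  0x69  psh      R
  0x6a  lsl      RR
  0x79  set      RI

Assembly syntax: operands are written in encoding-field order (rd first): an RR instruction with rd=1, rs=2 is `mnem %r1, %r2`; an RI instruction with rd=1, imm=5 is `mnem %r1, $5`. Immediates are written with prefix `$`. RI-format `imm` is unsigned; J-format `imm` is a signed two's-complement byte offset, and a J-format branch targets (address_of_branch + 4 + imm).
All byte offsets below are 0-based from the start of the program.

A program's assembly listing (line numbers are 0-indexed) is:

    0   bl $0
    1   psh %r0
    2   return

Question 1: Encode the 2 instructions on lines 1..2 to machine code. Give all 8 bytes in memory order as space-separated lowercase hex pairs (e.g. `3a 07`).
1. psh fields op=0x69:7|rd=0:3|pad=0:22 → word d2000000h → d2 00 00 00
2. return fields op=0x3d:7|pad=0:25 → word 7a000000h → 7a 00 00 00

d2 00 00 00 7a 00 00 00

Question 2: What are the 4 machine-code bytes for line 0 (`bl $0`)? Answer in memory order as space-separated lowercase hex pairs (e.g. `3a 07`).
1c 00 00 00

0. bl fields op=0xe:7|imm=0:25 → word 1c000000h → 1c 00 00 00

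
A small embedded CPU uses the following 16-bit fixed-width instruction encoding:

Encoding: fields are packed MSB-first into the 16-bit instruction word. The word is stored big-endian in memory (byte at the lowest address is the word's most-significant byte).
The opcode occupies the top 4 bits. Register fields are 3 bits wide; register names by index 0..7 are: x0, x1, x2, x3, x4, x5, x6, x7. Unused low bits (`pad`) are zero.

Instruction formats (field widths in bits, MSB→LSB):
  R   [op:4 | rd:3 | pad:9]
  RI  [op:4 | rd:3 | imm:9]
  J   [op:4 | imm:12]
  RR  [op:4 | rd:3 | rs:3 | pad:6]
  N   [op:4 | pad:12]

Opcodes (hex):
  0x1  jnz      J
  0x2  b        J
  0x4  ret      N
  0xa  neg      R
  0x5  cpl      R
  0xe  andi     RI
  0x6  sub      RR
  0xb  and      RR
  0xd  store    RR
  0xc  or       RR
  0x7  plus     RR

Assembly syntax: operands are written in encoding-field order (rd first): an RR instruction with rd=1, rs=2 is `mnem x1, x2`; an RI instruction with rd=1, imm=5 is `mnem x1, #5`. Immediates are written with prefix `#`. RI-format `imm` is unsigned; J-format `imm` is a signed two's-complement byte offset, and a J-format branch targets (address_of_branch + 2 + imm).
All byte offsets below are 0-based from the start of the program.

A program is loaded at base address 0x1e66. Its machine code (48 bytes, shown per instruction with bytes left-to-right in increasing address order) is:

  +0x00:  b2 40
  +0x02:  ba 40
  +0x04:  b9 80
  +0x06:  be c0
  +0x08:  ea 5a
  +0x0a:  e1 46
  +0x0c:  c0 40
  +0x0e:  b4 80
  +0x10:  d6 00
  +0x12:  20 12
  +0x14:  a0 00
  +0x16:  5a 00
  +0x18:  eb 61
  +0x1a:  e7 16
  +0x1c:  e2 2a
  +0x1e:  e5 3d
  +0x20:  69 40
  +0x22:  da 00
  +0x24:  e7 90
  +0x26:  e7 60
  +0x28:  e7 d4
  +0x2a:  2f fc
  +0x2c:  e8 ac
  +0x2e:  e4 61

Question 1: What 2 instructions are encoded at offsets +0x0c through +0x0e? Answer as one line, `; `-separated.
+0x0c: c0 40 ⇒ word 0xc040 (big)
  op=0xc040>>12=0xc ⇒ or (RR)
  [11:9] rd=0 = x0
  [8:6] rs=1 = x1
+0x0e: b4 80 ⇒ word 0xb480 (big)
  op=0xb480>>12=0xb ⇒ and (RR)
  [11:9] rd=2 = x2
  [8:6] rs=2 = x2

or x0, x1; and x2, x2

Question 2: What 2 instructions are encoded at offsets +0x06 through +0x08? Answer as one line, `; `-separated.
and x7, x3; andi x5, #90

[06] be c0 → 0xbec0
  op=0xbec0>>12=0xb ⇒ and (RR)
  rd: (w>>9)&0x7=0x7 → x7
  rs: (w>>6)&0x7=0x3 → x3
[08] ea 5a → 0xea5a
  op=0xea5a>>12=0xe ⇒ andi (RI)
  rd: (w>>9)&0x7=0x5 → x5
  imm: (w>>0)&0x1ff=0x5a → #90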